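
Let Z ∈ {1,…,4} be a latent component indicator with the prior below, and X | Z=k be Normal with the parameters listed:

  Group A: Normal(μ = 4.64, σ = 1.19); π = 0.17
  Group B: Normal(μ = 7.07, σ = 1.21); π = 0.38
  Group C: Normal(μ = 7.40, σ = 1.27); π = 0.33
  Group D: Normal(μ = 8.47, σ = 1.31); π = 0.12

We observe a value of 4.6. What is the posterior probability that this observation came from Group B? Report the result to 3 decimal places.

0.190

Posterior ∝ prior × likelihood, so P(k | x) ∝ π_k f_k(x); normalise over all components.
Component likelihoods at x = 4.6:
  p_A = (1/(1.19·√(2π)))·exp(−(4.6−4.64)²/(2·1.19²)) = 0.335246·exp(-0.00056) = 0.335056
  p_B = (1/(1.21·√(2π)))·exp(−(4.6−7.07)²/(2·1.21²)) = 0.329704·exp(-2.08350) = 0.0410462
  p_C = (1/(1.27·√(2π)))·exp(−(4.6−7.40)²/(2·1.27²)) = 0.314128·exp(-2.43040) = 0.0276436
  p_D = (1/(1.31·√(2π)))·exp(−(4.6−8.47)²/(2·1.31²)) = 0.304536·exp(-4.36364) = 0.00387732
Unnormalised posteriors:
  π_A·p_A = 0.17 × 0.335056 = 0.0569596
  π_B·p_B = 0.38 × 0.0410462 = 0.0155976
  π_C·p_C = 0.33 × 0.0276436 = 0.00912239
  π_D·p_D = 0.12 × 0.00387732 = 0.000465279
Normaliser: 0.0569596 + 0.0155976 + 0.00912239 + 0.000465279 = 0.0821448
So the posterior for Group B is 0.0155976 / 0.0821448 ≈ 0.190.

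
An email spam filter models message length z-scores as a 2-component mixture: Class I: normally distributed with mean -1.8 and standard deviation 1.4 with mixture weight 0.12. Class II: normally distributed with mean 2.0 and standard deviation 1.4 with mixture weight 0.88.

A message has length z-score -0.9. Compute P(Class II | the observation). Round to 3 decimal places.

The responsibility of component k is w_k f_k(x) divided by Σ_j w_j f_j(x).
Component likelihoods at x = -0.9:
  p_I = 0.231762
  p_II = 0.033346
Multiply by the mixture weights:
  w_I·p_I = 0.12 × 0.231762 = 0.0278115
  w_II·p_II = 0.88 × 0.033346 = 0.0293444
Evidence: 0.0278115 + 0.0293444 = 0.0571559
P(Class II | x) ≈ 0.513

0.513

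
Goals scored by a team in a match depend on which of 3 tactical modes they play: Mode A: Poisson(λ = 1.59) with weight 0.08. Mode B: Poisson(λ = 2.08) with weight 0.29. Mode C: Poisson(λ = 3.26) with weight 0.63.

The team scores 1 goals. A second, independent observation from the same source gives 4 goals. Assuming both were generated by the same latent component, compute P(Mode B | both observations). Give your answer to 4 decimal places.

0.3193

By Bayes' theorem, P(k | x) = w_k f_k(x) / Σ_j w_j f_j(x).
Since both observations come from the same component, the likelihood for component k is f_k(x₁)·f_k(x₂).
  p_A = [0.324242] × [0.0543062] = 0.0176083
  p_B = [0.259855] × [0.0974338] = 0.0253186
  p_C = [0.125146] × [0.180659] = 0.0226088
Prior × likelihood for each component:
  w_A·p_A = 0.08 × 0.0176083 = 0.00140867
  w_B·p_B = 0.29 × 0.0253186 = 0.00734241
  w_C·p_C = 0.63 × 0.0226088 = 0.0142435
Normaliser: 0.00140867 + 0.00734241 + 0.0142435 = 0.0229946
Responsibility of Mode B: 0.00734241 / 0.0229946 ≈ 0.3193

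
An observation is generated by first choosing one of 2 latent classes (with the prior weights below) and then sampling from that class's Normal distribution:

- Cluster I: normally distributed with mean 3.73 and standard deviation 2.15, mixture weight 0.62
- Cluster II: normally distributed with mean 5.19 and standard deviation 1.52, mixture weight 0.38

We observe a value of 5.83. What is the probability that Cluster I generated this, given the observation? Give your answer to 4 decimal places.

0.4389

Apply Bayes' rule: the posterior for each component is proportional to its prior times its likelihood at x.
Evaluate each component's likelihood at the observed value:
  f_I = (1/(2.15·√(2π)))·exp(−(5.83−3.73)²/(2·2.15²)) = 0.185555·exp(-0.47701) = 0.115161
  f_II = (1/(1.52·√(2π)))·exp(−(5.83−5.19)²/(2·1.52²)) = 0.262462·exp(-0.08864) = 0.240198
Weight by the priors:
  w_I·f_I = 0.62 × 0.115161 = 0.0714
  w_II·f_II = 0.38 × 0.240198 = 0.0912753
Evidence: 0.0714 + 0.0912753 = 0.162675
So the posterior for Cluster I is 0.0714 / 0.162675 ≈ 0.4389.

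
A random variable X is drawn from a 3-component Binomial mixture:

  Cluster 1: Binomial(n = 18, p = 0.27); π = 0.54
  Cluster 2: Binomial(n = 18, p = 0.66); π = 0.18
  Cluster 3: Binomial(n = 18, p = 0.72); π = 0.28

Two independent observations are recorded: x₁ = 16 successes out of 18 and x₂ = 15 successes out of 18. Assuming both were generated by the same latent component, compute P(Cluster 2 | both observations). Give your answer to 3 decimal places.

0.103

The responsibility of component k is P(Z=k) f_k(x) divided by Σ_j P(Z=j) f_j(x).
Since both observations come from the same component, the likelihood for component k is f_k(x₁)·f_k(x₂).
  f_1 = [C(18,16)·0.27^16·0.73^2 = 153·7.97664e-10·0.5329 = 6.50365e-08] × [9.37811e-07] = 6.0992e-14
  f_2 = [C(18,16)·0.66^16·0.34^2 = 153·0.00129629·0.1156 = 0.0229273] × [0.0629921] = 0.00144424
  f_3 = [C(18,16)·0.72^16·0.28^2 = 153·0.00521579·0.0784 = 0.0625644] × [0.129763] = 0.00811856
Unnormalised posteriors:
  P(Z=1)·f_1 = 0.54 × 6.0992e-14 = 3.29357e-14
  P(Z=2)·f_2 = 0.18 × 0.00144424 = 0.000259962
  P(Z=3)·f_3 = 0.28 × 0.00811856 = 0.0022732
Evidence: 3.29357e-14 + 0.000259962 + 0.0022732 = 0.00253316
Responsibility of Cluster 2: 0.000259962 / 0.00253316 ≈ 0.103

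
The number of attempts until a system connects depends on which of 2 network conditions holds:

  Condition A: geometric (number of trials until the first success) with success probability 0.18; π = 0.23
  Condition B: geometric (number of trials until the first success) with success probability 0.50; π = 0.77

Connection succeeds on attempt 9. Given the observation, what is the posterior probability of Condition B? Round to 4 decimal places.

0.1509

Posterior ∝ prior × likelihood, so P(k | x) ∝ P(Z=k) f_k(x); normalise over all components.
Geometric probabilities:
  f_A = 0.18·(1−0.18)^8 = 0.18·0.204414 = 0.0367945
  f_B = 0.50·(1−0.50)^8 = 0.50·0.00390625 = 0.00195312
Prior × likelihood for each component:
  P(Z=A)·f_A = 0.23 × 0.0367945 = 0.00846274
  P(Z=B)·f_B = 0.77 × 0.00195312 = 0.00150391
Evidence: 0.00846274 + 0.00150391 = 0.00996665
Responsibility of Condition B: 0.00150391 / 0.00996665 ≈ 0.1509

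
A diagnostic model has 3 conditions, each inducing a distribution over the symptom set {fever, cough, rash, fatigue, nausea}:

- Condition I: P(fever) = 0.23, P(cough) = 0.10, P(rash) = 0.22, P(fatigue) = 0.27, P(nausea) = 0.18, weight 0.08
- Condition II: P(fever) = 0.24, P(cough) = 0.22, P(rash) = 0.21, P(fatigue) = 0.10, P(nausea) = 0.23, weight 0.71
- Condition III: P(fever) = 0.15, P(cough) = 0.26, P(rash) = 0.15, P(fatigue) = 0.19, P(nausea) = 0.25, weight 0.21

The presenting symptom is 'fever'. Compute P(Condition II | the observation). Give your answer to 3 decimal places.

0.773

Apply Bayes' rule: the posterior for each component is proportional to its prior times its likelihood at x.
Evaluate each component's likelihood at the observed value:
  p_I = P(fever | comp) = 0.23
  p_II = P(fever | comp) = 0.24
  p_III = P(fever | comp) = 0.15
Multiply by the mixture weights:
  π_I·p_I = 0.08 × 0.23 = 0.0184
  π_II·p_II = 0.71 × 0.24 = 0.1704
  π_III·p_III = 0.21 × 0.15 = 0.0315
Evidence: 0.0184 + 0.1704 + 0.0315 = 0.2203
Responsibility of Condition II: 0.1704 / 0.2203 ≈ 0.773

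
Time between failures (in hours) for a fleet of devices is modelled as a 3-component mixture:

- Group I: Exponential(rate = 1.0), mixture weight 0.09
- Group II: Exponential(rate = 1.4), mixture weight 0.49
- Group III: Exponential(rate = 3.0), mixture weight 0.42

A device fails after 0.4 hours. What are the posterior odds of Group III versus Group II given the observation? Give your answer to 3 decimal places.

0.968

Since P(k|x) ∝ w_k f_k(x), the posterior odds are w_i f_i(x) / (w_j f_j(x)).
Component likelihoods at x = 0.4 hours:
  f_I = 1.0·e^(−1.0·0.4) = 1.0·e^(−0.4000) = 0.67032
  f_II = 1.4·e^(−1.4·0.4) = 1.4·e^(−0.5600) = 0.799693
  f_III = 3.0·e^(−3.0·0.4) = 3.0·e^(−1.2000) = 0.903583
Posterior odds = (w_III·f_III) / (w_II·f_II) = (0.42·0.903583) / (0.49·0.799693) = 0.379505 / 0.391849 ≈ 0.968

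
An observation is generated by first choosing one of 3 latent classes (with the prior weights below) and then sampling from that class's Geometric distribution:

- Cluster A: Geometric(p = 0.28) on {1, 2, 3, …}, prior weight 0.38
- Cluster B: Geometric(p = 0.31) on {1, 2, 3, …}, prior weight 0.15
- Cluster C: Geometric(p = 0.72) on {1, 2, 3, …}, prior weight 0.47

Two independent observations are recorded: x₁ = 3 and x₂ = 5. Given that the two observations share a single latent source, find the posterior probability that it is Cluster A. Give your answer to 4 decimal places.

0.7127

P(component k | x) = π_k·f_k(x) / marginal(x), where marginal(x) = Σ_j π_j·f_j(x).
Since both observations come from the same component, the likelihood for component k is f_k(x₁)·f_k(x₂).
  L_A = [0.28·(1−0.28)^2 = 0.28·0.5184 = 0.145152] × [0.0752468] = 0.0109222
  L_B = [0.31·(1−0.31)^2 = 0.31·0.4761 = 0.147591] × [0.0702681] = 0.0103709
  L_C = [0.72·(1−0.72)^2 = 0.72·0.0784 = 0.056448] × [0.00442552] = 0.000249812
Prior × likelihood for each component:
  π_A·L_A = 0.38 × 0.0109222 = 0.00415044
  π_B·L_B = 0.15 × 0.0103709 = 0.00155564
  π_C·L_C = 0.47 × 0.000249812 = 0.000117412
Normaliser: 0.00415044 + 0.00155564 + 0.000117412 = 0.0058235
So the posterior for Cluster A is 0.00415044 / 0.0058235 ≈ 0.7127.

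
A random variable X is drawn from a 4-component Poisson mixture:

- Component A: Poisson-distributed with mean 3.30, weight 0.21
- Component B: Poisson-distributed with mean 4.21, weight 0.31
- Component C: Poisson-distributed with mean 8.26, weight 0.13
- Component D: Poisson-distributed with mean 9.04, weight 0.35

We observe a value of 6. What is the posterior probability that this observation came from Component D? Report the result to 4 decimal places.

0.3285

P(component k | x) = π_k·f_k(x) / marginal(x), where marginal(x) = Σ_j π_j·f_j(x).
Component likelihoods at x = 6:
  L_A = e^(−3.30)·3.30^6/6! = 0.0661575
  L_B = e^(−4.21)·4.21^6/6! = 0.11481
  L_C = e^(−8.26)·8.26^6/6! = 0.114097
  L_D = e^(−9.04)·9.04^6/6! = 0.0898785
Unnormalised posteriors:
  π_A·L_A = 0.21 × 0.0661575 = 0.0138931
  π_B·L_B = 0.31 × 0.11481 = 0.0355911
  π_C·L_C = 0.13 × 0.114097 = 0.0148326
  π_D·L_D = 0.35 × 0.0898785 = 0.0314575
Evidence: 0.0138931 + 0.0355911 + 0.0148326 + 0.0314575 = 0.0957744
P(Component D | data) ≈ 0.3285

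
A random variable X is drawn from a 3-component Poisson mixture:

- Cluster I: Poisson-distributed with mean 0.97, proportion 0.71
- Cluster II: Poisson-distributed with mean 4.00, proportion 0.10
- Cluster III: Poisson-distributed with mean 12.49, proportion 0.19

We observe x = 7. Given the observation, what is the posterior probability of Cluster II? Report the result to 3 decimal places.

0.468

Apply Bayes' rule: the posterior for each component is proportional to its prior times its likelihood at x.
Evaluate each component's likelihood at the observed value:
  p_I = 6.07723e-05
  p_II = 0.0595404
  p_III = 0.0354135
Prior × likelihood for each component:
  π_I·p_I = 0.71 × 6.07723e-05 = 4.31484e-05
  π_II·p_II = 0.10 × 0.0595404 = 0.00595404
  π_III·p_III = 0.19 × 0.0354135 = 0.00672856
Sum: 4.31484e-05 + 0.00595404 + 0.00672856 = 0.0127257
So the posterior for Cluster II is 0.00595404 / 0.0127257 ≈ 0.468.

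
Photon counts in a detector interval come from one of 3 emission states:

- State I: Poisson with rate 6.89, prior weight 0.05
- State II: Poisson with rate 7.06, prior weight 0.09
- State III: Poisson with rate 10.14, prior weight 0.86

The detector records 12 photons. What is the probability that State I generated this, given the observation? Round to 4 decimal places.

0.0139

Apply Bayes' rule: the posterior for each component is proportional to its prior times its likelihood at x.
Component likelihoods at x = 12 photons:
  p_I = e^(−6.89)·6.89^12/12! = 0.0243223
  p_II = e^(−7.06)·7.06^12/12! = 0.0274916
  p_III = e^(−10.14)·10.14^12/12! = 0.0973582
Multiply by the mixture weights:
  π_I·p_I = 0.05 × 0.0243223 = 0.00121612
  π_II·p_II = 0.09 × 0.0274916 = 0.00247425
  π_III·p_III = 0.86 × 0.0973582 = 0.083728
Sum: 0.00121612 + 0.00247425 + 0.083728 = 0.0874184
So the posterior for State I is 0.00121612 / 0.0874184 ≈ 0.0139.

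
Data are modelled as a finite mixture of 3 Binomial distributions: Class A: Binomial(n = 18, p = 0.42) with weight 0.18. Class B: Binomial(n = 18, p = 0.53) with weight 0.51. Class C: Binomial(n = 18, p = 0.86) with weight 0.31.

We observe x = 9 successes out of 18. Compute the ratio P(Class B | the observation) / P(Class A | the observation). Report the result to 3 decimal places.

3.464

Posterior odds = (π_i f_i(x)) / (π_j f_j(x)); the normalising sum cancels.
Evaluate each component's likelihood at the observed value:
  L_A = 0.146862
  L_B = 0.179547
  L_C = 0.000258496
Posterior odds = (π_B·L_B) / (π_A·L_A) = (0.51·0.179547) / (0.18·0.146862) = 0.091569 / 0.0264352 ≈ 3.464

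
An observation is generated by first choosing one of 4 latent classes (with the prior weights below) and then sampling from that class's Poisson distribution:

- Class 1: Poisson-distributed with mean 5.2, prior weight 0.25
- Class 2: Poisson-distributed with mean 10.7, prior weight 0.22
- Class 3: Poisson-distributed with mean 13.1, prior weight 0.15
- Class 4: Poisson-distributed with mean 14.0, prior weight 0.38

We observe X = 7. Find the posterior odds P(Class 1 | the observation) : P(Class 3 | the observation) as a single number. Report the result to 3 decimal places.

The posterior odds equal the prior odds times the likelihood ratio: (P(Z=i)/P(Z=j))·(f_i(x)/f_j(x)).
Evaluate each component's likelihood at the observed value:
  L_1 = e^(−5.2)·5.2^7/7! = 0.112528
  L_2 = e^(−10.7)·10.7^7/7! = 0.0718298
  L_3 = e^(−13.1)·13.1^7/7! = 0.0268665
  L_4 = e^(−14.0)·14.0^7/7! = 0.0173917
Odds = (0.25/0.15) × (0.112528/0.0268665) = 1.66667 × 4.18842 ≈ 6.981

6.981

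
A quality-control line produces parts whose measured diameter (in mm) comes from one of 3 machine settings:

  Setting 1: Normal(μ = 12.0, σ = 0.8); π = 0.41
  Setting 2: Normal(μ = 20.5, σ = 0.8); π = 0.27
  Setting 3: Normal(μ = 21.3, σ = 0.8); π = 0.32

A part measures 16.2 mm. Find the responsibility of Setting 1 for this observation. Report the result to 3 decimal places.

Posterior ∝ prior × likelihood, so P(k | x) ∝ π_k f_k(x); normalise over all components.
Component likelihoods at x = 16.2 mm:
  L_1 = (1/(0.8·√(2π)))·exp(−(16.2−12.0)²/(2·0.8²)) = 0.498678·exp(-13.78125) = 5.16059e-07
  L_2 = (1/(0.8·√(2π)))·exp(−(16.2−20.5)²/(2·0.8²)) = 0.498678·exp(-14.44531) = 2.65644e-07
  L_3 = (1/(0.8·√(2π)))·exp(−(16.2−21.3)²/(2·0.8²)) = 0.498678·exp(-20.32031) = 7.4614e-10
Multiply by the mixture weights:
  π_1·L_1 = 0.41 × 5.16059e-07 = 2.11584e-07
  π_2·L_2 = 0.27 × 2.65644e-07 = 7.1724e-08
  π_3·L_3 = 0.32 × 7.4614e-10 = 2.38765e-10
Evidence: 2.11584e-07 + 7.1724e-08 + 2.38765e-10 = 2.83547e-07
So the posterior for Setting 1 is 2.11584e-07 / 2.83547e-07 ≈ 0.746.

0.746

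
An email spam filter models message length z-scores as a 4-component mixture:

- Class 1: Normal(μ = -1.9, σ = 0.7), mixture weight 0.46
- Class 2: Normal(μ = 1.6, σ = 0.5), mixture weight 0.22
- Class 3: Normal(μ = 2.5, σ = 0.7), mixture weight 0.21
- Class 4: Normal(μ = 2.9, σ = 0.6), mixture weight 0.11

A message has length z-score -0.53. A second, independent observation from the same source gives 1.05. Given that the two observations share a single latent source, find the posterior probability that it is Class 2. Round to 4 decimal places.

0.7008

P(component k | x) = w_k·f_k(x) / marginal(x), where marginal(x) = Σ_j w_j·f_j(x).
Since both observations come from the same component, the likelihood for component k is f_k(x₁)·f_k(x₂).
  f_1 = [0.0839556] × [7.92926e-05] = 6.65706e-06
  f_2 = [9.14616e-05] × [0.435704] = 3.98502e-05
  f_3 = [4.86661e-05] × [0.0666919] = 3.24563e-06
  f_4 = [5.32509e-08] × [0.00573261] = 3.05266e-10
Multiply by the mixture weights:
  w_1·f_1 = 0.46 × 6.65706e-06 = 3.06225e-06
  w_2·f_2 = 0.22 × 3.98502e-05 = 8.76705e-06
  w_3·f_3 = 0.21 × 3.24563e-06 = 6.81583e-07
  w_4·f_4 = 0.11 × 3.05266e-10 = 3.35793e-11
Normaliser: 3.06225e-06 + 8.76705e-06 + 6.81583e-07 + 3.35793e-11 = 1.25109e-05
Responsibility of Class 2: 8.76705e-06 / 1.25109e-05 ≈ 0.7008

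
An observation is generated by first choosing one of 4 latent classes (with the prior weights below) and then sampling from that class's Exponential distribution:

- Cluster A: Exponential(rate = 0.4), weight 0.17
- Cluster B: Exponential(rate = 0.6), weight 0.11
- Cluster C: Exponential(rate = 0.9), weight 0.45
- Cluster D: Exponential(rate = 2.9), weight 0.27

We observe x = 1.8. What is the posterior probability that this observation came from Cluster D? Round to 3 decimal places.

0.030

Posterior ∝ prior × likelihood, so P(k | x) ∝ π_k f_k(x); normalise over all components.
Exponential densities:
  f_A = 0.194701
  f_B = 0.203757
  f_C = 0.178109
  f_D = 0.0156813
Weight by the priors:
  π_A·f_A = 0.17 × 0.194701 = 0.0330992
  π_B·f_B = 0.11 × 0.203757 = 0.0224133
  π_C·f_C = 0.45 × 0.178109 = 0.080149
  π_D·f_D = 0.27 × 0.0156813 = 0.00423394
Evidence: 0.0330992 + 0.0224133 + 0.080149 + 0.00423394 = 0.139895
P(Cluster D | data) ≈ 0.030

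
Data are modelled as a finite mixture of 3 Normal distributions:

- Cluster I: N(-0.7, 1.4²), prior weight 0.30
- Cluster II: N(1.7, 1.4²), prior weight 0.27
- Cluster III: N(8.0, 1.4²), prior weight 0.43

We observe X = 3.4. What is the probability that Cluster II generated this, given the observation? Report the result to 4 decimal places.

The responsibility of component k is P(Z=k) f_k(x) divided by Σ_j P(Z=j) f_j(x).
Evaluate each component's likelihood at the observed value:
  f_I = 0.00391212
  f_II = 0.136333
  f_III = 0.00128967
Multiply by the mixture weights:
  P(Z=I)·f_I = 0.30 × 0.00391212 = 0.00117364
  P(Z=II)·f_II = 0.27 × 0.136333 = 0.0368099
  P(Z=III)·f_III = 0.43 × 0.00128967 = 0.000554558
Normaliser: 0.00117364 + 0.0368099 + 0.000554558 = 0.0385381
So the posterior for Cluster II is 0.0368099 / 0.0385381 ≈ 0.9552.

0.9552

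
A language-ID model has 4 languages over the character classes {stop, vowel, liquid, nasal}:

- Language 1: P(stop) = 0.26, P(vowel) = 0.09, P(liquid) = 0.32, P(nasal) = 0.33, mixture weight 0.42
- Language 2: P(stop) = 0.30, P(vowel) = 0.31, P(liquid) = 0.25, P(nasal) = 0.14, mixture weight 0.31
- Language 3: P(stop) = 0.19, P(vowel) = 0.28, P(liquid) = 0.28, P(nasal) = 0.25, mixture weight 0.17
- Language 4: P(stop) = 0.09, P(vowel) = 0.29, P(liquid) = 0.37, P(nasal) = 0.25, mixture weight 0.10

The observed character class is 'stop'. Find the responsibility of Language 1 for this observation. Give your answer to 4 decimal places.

0.4485

P(component k | x) = w_k·f_k(x) / marginal(x), where marginal(x) = Σ_j w_j·f_j(x).
Component likelihoods at x = 'stop':
  p_1 = 0.26
  p_2 = 0.3
  p_3 = 0.19
  p_4 = 0.09
Unnormalised posteriors:
  w_1·p_1 = 0.42 × 0.26 = 0.1092
  w_2·p_2 = 0.31 × 0.3 = 0.093
  w_3·p_3 = 0.17 × 0.19 = 0.0323
  w_4·p_4 = 0.10 × 0.09 = 0.009
Denominator: 0.1092 + 0.093 + 0.0323 + 0.009 = 0.2435
P(Language 1 | 'stop') = 0.1092 / 0.2435 ≈ 0.4485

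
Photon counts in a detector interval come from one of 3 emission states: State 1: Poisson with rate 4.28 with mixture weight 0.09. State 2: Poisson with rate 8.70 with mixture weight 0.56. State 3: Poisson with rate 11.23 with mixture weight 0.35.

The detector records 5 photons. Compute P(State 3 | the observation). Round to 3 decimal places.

Posterior ∝ prior × likelihood, so P(k | x) ∝ π_k f_k(x); normalise over all components.
Poisson probabilities:
  L_1 = e^(−4.28)·4.28^5/5! = 0.165675
  L_2 = e^(−8.70)·8.70^5/5! = 0.0691915
  L_3 = e^(−11.23)·11.23^5/5! = 0.0197511
Unnormalised posteriors:
  π_1·L_1 = 0.09 × 0.165675 = 0.0149108
  π_2·L_2 = 0.56 × 0.0691915 = 0.0387473
  π_3·L_3 = 0.35 × 0.0197511 = 0.00691287
Evidence: 0.0149108 + 0.0387473 + 0.00691287 = 0.0605709
P(State 3 | 5 photons) = 0.00691287 / 0.0605709 ≈ 0.114

0.114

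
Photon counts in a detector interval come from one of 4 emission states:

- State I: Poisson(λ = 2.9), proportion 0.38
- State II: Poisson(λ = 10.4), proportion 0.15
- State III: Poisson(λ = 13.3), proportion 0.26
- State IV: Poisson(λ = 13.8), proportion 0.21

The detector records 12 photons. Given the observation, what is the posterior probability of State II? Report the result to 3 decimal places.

Posterior ∝ prior × likelihood, so P(k | x) ∝ π_k f_k(x); normalise over all components.
Evaluate each component's likelihood at the observed value:
  p_I = e^(−2.9)·2.9^12/12! = 4.06429e-05
  p_II = e^(−10.4)·10.4^12/12! = 0.101719
  p_III = e^(−13.3)·13.3^12/12! = 0.107094
  p_IV = e^(−13.8)·13.8^12/12! = 0.101146
Multiply by the mixture weights:
  π_I·p_I = 0.38 × 4.06429e-05 = 1.54443e-05
  π_II·p_II = 0.15 × 0.101719 = 0.0152578
  π_III·p_III = 0.26 × 0.107094 = 0.0278445
  π_IV·p_IV = 0.21 × 0.101146 = 0.0212406
Normaliser: 1.54443e-05 + 0.0152578 + 0.0278445 + 0.0212406 = 0.0643584
P(State II | 12 photons) ≈ 0.237

0.237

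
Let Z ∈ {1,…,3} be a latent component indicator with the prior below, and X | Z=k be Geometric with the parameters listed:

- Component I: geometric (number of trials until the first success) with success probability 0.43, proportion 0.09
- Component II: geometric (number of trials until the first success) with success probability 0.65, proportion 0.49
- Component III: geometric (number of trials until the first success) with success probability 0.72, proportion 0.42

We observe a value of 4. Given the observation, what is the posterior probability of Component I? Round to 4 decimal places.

P(component k | x) = π_k·f_k(x) / marginal(x), where marginal(x) = Σ_j π_j·f_j(x).
Geometric probabilities:
  p_I = 0.43·(1−0.43)^3 = 0.43·0.185193 = 0.079633
  p_II = 0.65·(1−0.65)^3 = 0.65·0.042875 = 0.0278687
  p_III = 0.72·(1−0.72)^3 = 0.72·0.021952 = 0.0158054
Weight by the priors:
  π_I·p_I = 0.09 × 0.079633 = 0.00716697
  π_II·p_II = 0.49 × 0.0278687 = 0.0136557
  π_III·p_III = 0.42 × 0.0158054 = 0.00663828
Sum: 0.00716697 + 0.0136557 + 0.00663828 = 0.0274609
Responsibility of Component I: 0.00716697 / 0.0274609 ≈ 0.2610

0.2610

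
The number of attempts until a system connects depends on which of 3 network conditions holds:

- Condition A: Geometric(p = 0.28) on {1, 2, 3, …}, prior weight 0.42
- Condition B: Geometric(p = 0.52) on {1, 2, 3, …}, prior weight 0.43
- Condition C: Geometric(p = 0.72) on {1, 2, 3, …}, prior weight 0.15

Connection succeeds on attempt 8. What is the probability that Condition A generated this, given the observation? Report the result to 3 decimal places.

0.899

P(component k | x) = w_k·f_k(x) / marginal(x), where marginal(x) = Σ_j w_j·f_j(x).
Geometric probabilities:
  f_A = 0.28·(1−0.28)^7 = 0.28·0.100306 = 0.0280857
  f_B = 0.52·(1−0.52)^7 = 0.52·0.00587068 = 0.00305276
  f_C = 0.72·(1−0.72)^7 = 0.72·0.000134929 = 9.71491e-05
Multiply by the mixture weights:
  w_A·f_A = 0.42 × 0.0280857 = 0.011796
  w_B·f_B = 0.43 × 0.00305276 = 0.00131268
  w_C·f_C = 0.15 × 9.71491e-05 = 1.45724e-05
Normaliser: 0.011796 + 0.00131268 + 1.45724e-05 = 0.0131233
Responsibility of Condition A: 0.011796 / 0.0131233 ≈ 0.899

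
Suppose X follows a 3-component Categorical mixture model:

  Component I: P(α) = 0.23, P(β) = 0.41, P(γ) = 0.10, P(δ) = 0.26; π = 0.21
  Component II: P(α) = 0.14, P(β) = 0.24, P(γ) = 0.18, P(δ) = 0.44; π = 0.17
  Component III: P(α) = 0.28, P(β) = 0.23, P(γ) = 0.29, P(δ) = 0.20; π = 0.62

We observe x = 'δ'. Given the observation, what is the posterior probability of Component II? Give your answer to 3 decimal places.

0.295

Posterior ∝ prior × likelihood, so P(k | x) ∝ w_k f_k(x); normalise over all components.
Evaluate each component's likelihood at the observed value:
  L_I = P(δ | comp) = 0.26
  L_II = P(δ | comp) = 0.44
  L_III = P(δ | comp) = 0.20
Weight by the priors:
  w_I·L_I = 0.21 × 0.26 = 0.0546
  w_II·L_II = 0.17 × 0.44 = 0.0748
  w_III·L_III = 0.62 × 0.2 = 0.124
Marginal: 0.0546 + 0.0748 + 0.124 = 0.2534
P(Component II | x) ≈ 0.295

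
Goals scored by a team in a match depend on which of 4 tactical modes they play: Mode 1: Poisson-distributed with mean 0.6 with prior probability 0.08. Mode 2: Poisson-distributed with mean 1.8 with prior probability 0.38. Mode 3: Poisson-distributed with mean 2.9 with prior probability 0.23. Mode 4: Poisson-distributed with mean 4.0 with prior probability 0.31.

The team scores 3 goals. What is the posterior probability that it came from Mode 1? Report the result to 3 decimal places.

0.009

Apply Bayes' rule: the posterior for each component is proportional to its prior times its likelihood at x.
Evaluate each component's likelihood at the observed value:
  f_1 = e^(−0.6)·0.6^3/3! = 0.0197572
  f_2 = e^(−1.8)·1.8^3/3! = 0.160671
  f_3 = e^(−2.9)·2.9^3/3! = 0.22366
  f_4 = e^(−4.0)·4.0^3/3! = 0.195367
Prior × likelihood for each component:
  π_1·f_1 = 0.08 × 0.0197572 = 0.00158058
  π_2·f_2 = 0.38 × 0.160671 = 0.0610548
  π_3·f_3 = 0.23 × 0.22366 = 0.0514419
  π_4·f_4 = 0.31 × 0.195367 = 0.0605637
Evidence: 0.00158058 + 0.0610548 + 0.0514419 + 0.0605637 = 0.174641
P(Mode 1 | 3 goals) = 0.00158058 / 0.174641 ≈ 0.009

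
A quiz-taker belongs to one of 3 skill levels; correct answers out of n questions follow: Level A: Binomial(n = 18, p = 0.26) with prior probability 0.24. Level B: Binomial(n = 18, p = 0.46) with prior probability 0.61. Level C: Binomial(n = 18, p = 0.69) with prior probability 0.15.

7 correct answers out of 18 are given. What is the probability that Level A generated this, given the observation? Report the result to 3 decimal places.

The responsibility of component k is w_k f_k(x) divided by Σ_j w_j f_j(x).
Component likelihoods at x = 7 correct answers out of 18:
  p_A = 0.0931359
  p_B = 0.157903
  p_C = 0.00602112
Multiply by the mixture weights:
  w_A·p_A = 0.24 × 0.0931359 = 0.0223526
  w_B·p_B = 0.61 × 0.157903 = 0.096321
  w_C·p_C = 0.15 × 0.00602112 = 0.000903167
Denominator: 0.0223526 + 0.096321 + 0.000903167 = 0.119577
P(Level A | data) ≈ 0.187

0.187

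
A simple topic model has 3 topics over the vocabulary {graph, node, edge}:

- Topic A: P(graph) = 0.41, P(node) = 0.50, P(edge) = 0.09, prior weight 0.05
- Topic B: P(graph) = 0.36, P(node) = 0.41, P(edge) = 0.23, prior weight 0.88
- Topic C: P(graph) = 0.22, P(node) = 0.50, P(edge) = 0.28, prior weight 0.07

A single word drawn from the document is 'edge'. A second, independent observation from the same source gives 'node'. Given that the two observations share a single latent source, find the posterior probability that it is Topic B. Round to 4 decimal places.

0.8732

Posterior ∝ prior × likelihood, so P(k | x) ∝ π_k f_k(x); normalise over all components.
Since both observations come from the same component, the likelihood for component k is f_k(x₁)·f_k(x₂).
  f_A = [P(edge | comp) = 0.09] × [0.5] = 0.045
  f_B = [P(edge | comp) = 0.23] × [0.41] = 0.0943
  f_C = [P(edge | comp) = 0.28] × [0.5] = 0.14
Prior × likelihood for each component:
  π_A·f_A = 0.05 × 0.045 = 0.00225
  π_B·f_B = 0.88 × 0.0943 = 0.082984
  π_C·f_C = 0.07 × 0.14 = 0.0098
Sum: 0.00225 + 0.082984 + 0.0098 = 0.095034
P(Topic B | x) ≈ 0.8732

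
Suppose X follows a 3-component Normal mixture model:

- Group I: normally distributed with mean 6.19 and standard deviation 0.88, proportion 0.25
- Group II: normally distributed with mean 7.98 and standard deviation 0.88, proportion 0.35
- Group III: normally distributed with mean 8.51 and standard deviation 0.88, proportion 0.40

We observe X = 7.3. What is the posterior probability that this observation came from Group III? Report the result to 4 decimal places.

0.2944

The responsibility of component k is w_k f_k(x) divided by Σ_j w_j f_j(x).
Evaluate each component's likelihood at the observed value:
  f_I = 0.204615
  f_II = 0.336331
  f_III = 0.17615
Multiply by the mixture weights:
  w_I·f_I = 0.25 × 0.204615 = 0.0511538
  w_II·f_II = 0.35 × 0.336331 = 0.117716
  w_III·f_III = 0.40 × 0.17615 = 0.0704601
Normaliser: 0.0511538 + 0.117716 + 0.0704601 = 0.23933
P(Group III | x) = 0.0704601 / 0.23933 ≈ 0.2944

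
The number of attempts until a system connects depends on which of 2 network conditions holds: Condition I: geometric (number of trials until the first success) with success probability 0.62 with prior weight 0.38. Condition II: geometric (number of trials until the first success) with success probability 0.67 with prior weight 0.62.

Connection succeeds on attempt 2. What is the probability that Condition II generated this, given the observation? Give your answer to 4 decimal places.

Posterior ∝ prior × likelihood, so P(k | x) ∝ w_k f_k(x); normalise over all components.
Evaluate each component's likelihood at the observed value:
  L_I = 0.2356
  L_II = 0.2211
Multiply by the mixture weights:
  w_I·L_I = 0.38 × 0.2356 = 0.089528
  w_II·L_II = 0.62 × 0.2211 = 0.137082
Marginal: 0.089528 + 0.137082 = 0.22661
So the posterior for Condition II is 0.137082 / 0.22661 ≈ 0.6049.

0.6049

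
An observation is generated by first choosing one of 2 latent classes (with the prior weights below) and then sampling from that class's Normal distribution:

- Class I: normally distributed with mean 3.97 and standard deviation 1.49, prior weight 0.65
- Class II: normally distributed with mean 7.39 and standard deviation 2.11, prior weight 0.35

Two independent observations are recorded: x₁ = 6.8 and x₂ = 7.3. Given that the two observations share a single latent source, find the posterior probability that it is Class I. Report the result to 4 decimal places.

P(component k | x) = π_k·f_k(x) / marginal(x), where marginal(x) = Σ_j π_j·f_j(x).
Since both observations come from the same component, the likelihood for component k is f_k(x₁)·f_k(x₂).
  p_I = [(1/(1.49·√(2π)))·exp(−(6.8−3.97)²/(2·1.49²)) = 0.267746·exp(-1.80373) = 0.0440936] × [0.0220355] = 0.000971624
  p_II = [(1/(2.11·√(2π)))·exp(−(6.8−7.39)²/(2·2.11²)) = 0.189072·exp(-0.03909) = 0.181823] × [0.1889] = 0.0343465
Multiply by the mixture weights:
  π_I·p_I = 0.65 × 0.000971624 = 0.000631555
  π_II·p_II = 0.35 × 0.0343465 = 0.0120213
Evidence: 0.000631555 + 0.0120213 = 0.0126528
P(Class I | x) = 0.000631555 / 0.0126528 ≈ 0.0499

0.0499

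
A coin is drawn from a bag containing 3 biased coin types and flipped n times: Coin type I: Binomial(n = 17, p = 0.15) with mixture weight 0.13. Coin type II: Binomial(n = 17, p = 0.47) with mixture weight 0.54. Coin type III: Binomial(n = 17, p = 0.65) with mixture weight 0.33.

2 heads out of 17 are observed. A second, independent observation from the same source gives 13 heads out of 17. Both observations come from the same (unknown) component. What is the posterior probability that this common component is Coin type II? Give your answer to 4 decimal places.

0.9710

Posterior ∝ prior × likelihood, so P(k | x) ∝ π_k f_k(x); normalise over all components.
Since both observations come from the same component, the likelihood for component k is f_k(x₁)·f_k(x₂).
  L_I = [C(17,2)·0.15^2·0.85^15 = 136·0.0225·0.0873542 = 0.267304] × [2.4179e-08] = 6.46315e-09
  L_II = [C(17,2)·0.47^2·0.53^15 = 136·0.2209·7.31372e-05 = 0.00219722] × [0.0102554] = 2.25333e-05
  L_III = [C(17,2)·0.65^2·0.35^15 = 136·0.4225·1.44884e-07 = 8.32504e-06] × [0.132045] = 1.09928e-06
Unnormalised posteriors:
  π_I·L_I = 0.13 × 6.46315e-09 = 8.4021e-10
  π_II·L_II = 0.54 × 2.25333e-05 = 1.2168e-05
  π_III·L_III = 0.33 × 1.09928e-06 = 3.62763e-07
Evidence: 8.4021e-10 + 1.2168e-05 + 3.62763e-07 = 1.25316e-05
P(Coin type II | data) ≈ 0.9710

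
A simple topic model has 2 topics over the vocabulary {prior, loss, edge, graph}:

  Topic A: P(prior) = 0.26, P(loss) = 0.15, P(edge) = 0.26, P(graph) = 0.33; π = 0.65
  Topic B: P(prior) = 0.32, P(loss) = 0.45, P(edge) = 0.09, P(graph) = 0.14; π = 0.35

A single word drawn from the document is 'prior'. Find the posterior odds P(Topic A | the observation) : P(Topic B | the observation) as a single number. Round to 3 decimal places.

Since P(k|x) ∝ π_k f_k(x), the posterior odds are π_i f_i(x) / (π_j f_j(x)).
Component likelihoods at x = 'prior':
  L_A = 0.26
  L_B = 0.32
0.169 / 0.112 ≈ 1.509

1.509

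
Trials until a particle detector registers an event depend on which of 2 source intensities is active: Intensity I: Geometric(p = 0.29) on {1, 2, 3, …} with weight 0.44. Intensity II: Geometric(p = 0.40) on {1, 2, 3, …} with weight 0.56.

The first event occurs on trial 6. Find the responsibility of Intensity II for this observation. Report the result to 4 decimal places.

Posterior ∝ prior × likelihood, so P(k | x) ∝ π_k f_k(x); normalise over all components.
Geometric probabilities:
  L_I = 0.29·(1−0.29)^5 = 0.29·0.180423 = 0.0523227
  L_II = 0.40·(1−0.40)^5 = 0.40·0.07776 = 0.031104
Unnormalised posteriors:
  π_I·L_I = 0.44 × 0.0523227 = 0.023022
  π_II·L_II = 0.56 × 0.031104 = 0.0174182
Normaliser: 0.023022 + 0.0174182 = 0.0404402
P(Intensity II | the observation) = 0.0174182 / 0.0404402 ≈ 0.4307

0.4307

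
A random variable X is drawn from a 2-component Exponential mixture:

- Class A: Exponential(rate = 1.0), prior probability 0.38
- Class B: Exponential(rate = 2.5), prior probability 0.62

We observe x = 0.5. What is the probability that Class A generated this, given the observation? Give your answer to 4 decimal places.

0.3417

By Bayes' theorem, P(k | x) = π_k f_k(x) / Σ_j π_j f_j(x).
Component likelihoods at x = 0.5:
  L_A = 0.606531
  L_B = 0.716262
Unnormalised posteriors:
  π_A·L_A = 0.38 × 0.606531 = 0.230482
  π_B·L_B = 0.62 × 0.716262 = 0.444082
Denominator: 0.230482 + 0.444082 = 0.674564
P(Class A | x) ≈ 0.3417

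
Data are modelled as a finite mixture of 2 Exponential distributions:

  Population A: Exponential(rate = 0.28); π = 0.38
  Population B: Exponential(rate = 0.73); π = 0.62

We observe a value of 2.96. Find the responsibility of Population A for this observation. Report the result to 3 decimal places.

By Bayes' theorem, P(k | x) = π_k f_k(x) / Σ_j π_j f_j(x).
Evaluate each component's likelihood at the observed value:
  p_A = 0.28·e^(−0.28·2.96) = 0.28·e^(−0.8288) = 0.12224
  p_B = 0.73·e^(−0.73·2.96) = 0.73·e^(−2.1608) = 0.08412
Weight by the priors:
  π_A·p_A = 0.38 × 0.12224 = 0.0464514
  π_B·p_B = 0.62 × 0.08412 = 0.0521544
Sum: 0.0464514 + 0.0521544 = 0.0986058
So the posterior for Population A is 0.0464514 / 0.0986058 ≈ 0.471.

0.471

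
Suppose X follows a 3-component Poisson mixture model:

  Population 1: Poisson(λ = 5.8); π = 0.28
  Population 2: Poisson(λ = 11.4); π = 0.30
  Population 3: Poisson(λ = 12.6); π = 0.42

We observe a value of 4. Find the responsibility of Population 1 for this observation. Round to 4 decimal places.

P(component k | x) = w_k·f_k(x) / marginal(x), where marginal(x) = Σ_j w_j·f_j(x).
Component likelihoods at x = 4:
  L_1 = e^(−5.8)·5.8^4/4! = 0.142755
  L_2 = e^(−11.4)·11.4^4/4! = 0.00787864
  L_3 = e^(−12.6)·12.6^4/4! = 0.00354128
Prior × likelihood for each component:
  w_1·L_1 = 0.28 × 0.142755 = 0.0399715
  w_2·L_2 = 0.30 × 0.00787864 = 0.00236359
  w_3·L_3 = 0.42 × 0.00354128 = 0.00148734
Denominator: 0.0399715 + 0.00236359 + 0.00148734 = 0.0438225
P(Population 1 | the observation) ≈ 0.9121

0.9121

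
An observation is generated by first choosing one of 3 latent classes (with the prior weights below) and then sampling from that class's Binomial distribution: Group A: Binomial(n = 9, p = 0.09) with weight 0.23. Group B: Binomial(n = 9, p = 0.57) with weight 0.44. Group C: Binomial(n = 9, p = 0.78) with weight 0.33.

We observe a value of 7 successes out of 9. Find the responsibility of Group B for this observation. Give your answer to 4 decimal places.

The responsibility of component k is w_k f_k(x) divided by Σ_j w_j f_j(x).
Component likelihoods at x = 7 successes out of 9:
  f_A = 1.42588e-06
  f_B = 0.130126
  f_C = 0.306062
Prior × likelihood for each component:
  w_A·f_A = 0.23 × 1.42588e-06 = 3.27952e-07
  w_B·f_B = 0.44 × 0.130126 = 0.0572554
  w_C·f_C = 0.33 × 0.306062 = 0.101001
Normaliser: 3.27952e-07 + 0.0572554 + 0.101001 = 0.158256
Responsibility of Group B: 0.0572554 / 0.158256 ≈ 0.3618

0.3618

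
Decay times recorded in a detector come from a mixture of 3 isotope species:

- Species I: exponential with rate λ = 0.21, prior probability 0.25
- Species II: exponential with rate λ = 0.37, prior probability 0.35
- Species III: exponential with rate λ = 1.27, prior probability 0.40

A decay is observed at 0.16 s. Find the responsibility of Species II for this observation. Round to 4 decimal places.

0.2078

By Bayes' theorem, P(k | x) = π_k f_k(x) / Σ_j π_j f_j(x).
Exponential densities:
  f_I = 0.203061
  f_II = 0.348732
  f_III = 1.03647
Prior × likelihood for each component:
  π_I·f_I = 0.25 × 0.203061 = 0.0507653
  π_II·f_II = 0.35 × 0.348732 = 0.122056
  π_III·f_III = 0.40 × 1.03647 = 0.414586
Marginal: 0.0507653 + 0.122056 + 0.414586 = 0.587408
Responsibility of Species II: 0.122056 / 0.587408 ≈ 0.2078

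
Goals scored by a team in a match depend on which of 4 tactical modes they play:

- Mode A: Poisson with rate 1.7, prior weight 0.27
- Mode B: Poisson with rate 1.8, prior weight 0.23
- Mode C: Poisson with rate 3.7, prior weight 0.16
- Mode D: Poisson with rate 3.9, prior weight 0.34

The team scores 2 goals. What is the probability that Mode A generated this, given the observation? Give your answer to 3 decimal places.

The responsibility of component k is P(Z=k) f_k(x) divided by Σ_j P(Z=j) f_j(x).
Evaluate each component's likelihood at the observed value:
  L_A = e^(−1.7)·1.7^2/2! = 0.263978
  L_B = e^(−1.8)·1.8^2/2! = 0.267784
  L_C = e^(−3.7)·3.7^2/2! = 0.169233
  L_D = e^(−3.9)·3.9^2/2! = 0.15394
Unnormalised posteriors:
  P(Z=A)·L_A = 0.27 × 0.263978 = 0.071274
  P(Z=B)·L_B = 0.23 × 0.267784 = 0.0615904
  P(Z=C)·L_C = 0.16 × 0.169233 = 0.0270772
  P(Z=D)·L_D = 0.34 × 0.15394 = 0.0523395
Sum: 0.071274 + 0.0615904 + 0.0270772 + 0.0523395 = 0.212281
Responsibility of Mode A: 0.071274 / 0.212281 ≈ 0.336

0.336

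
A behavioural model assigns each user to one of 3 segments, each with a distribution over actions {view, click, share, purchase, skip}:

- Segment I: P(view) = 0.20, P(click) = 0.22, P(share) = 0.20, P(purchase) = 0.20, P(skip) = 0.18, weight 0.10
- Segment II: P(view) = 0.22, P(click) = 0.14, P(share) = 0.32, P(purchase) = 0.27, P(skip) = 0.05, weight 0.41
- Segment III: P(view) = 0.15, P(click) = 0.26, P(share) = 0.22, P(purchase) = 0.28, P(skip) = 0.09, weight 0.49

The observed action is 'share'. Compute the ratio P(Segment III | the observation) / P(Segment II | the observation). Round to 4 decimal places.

0.8216

The posterior odds equal the prior odds times the likelihood ratio: (w_i/w_j)·(f_i(x)/f_j(x)).
Categorical probabilities:
  f_I = 0.2
  f_II = 0.32
  f_III = 0.22
Posterior odds = (w_III·f_III) / (w_II·f_II) = (0.49·0.22) / (0.41·0.32) = 0.1078 / 0.1312 ≈ 0.8216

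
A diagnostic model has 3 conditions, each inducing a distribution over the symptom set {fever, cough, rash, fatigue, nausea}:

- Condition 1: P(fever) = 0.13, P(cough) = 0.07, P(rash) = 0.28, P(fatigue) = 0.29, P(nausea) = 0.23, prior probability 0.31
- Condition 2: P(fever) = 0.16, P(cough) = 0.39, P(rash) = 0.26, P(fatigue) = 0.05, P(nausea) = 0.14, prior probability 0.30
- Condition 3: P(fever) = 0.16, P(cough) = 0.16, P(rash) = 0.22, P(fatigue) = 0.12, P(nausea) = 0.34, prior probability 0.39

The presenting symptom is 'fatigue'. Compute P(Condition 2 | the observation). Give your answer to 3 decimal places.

0.099

Posterior ∝ prior × likelihood, so P(k | x) ∝ π_k f_k(x); normalise over all components.
Categorical probabilities:
  L_1 = P(fatigue | comp) = 0.29
  L_2 = P(fatigue | comp) = 0.05
  L_3 = P(fatigue | comp) = 0.12
Weight by the priors:
  π_1·L_1 = 0.31 × 0.29 = 0.0899
  π_2·L_2 = 0.30 × 0.05 = 0.015
  π_3·L_3 = 0.39 × 0.12 = 0.0468
Marginal: 0.0899 + 0.015 + 0.0468 = 0.1517
P(Condition 2 | x) ≈ 0.099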